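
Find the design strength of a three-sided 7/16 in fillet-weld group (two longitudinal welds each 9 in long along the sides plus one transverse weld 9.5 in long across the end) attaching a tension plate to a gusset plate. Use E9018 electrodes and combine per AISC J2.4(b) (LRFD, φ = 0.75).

E90XX → F_EXX = 90 ksi.
t_e = 0.707 × 0.4375 = 0.3093 in.
R_nwl = 0.6 × 90 × 0.3093 × 18 = 300.7 kips (longitudinal, 2 welds).
R_nwt = 0.6 × 90 × 0.3093 × 9.5 = 158.7 kips (transverse, base value).
(i) R_nwl + R_nwt = 459.3 kips; (ii) 0.85 R_nwl + 1.5 R_nwt = 493.6 kips.
R_n = max = 493.6 kips [governs: (ii)]; φR_n = 370.2 kips.

φR_n ≈ 370 kips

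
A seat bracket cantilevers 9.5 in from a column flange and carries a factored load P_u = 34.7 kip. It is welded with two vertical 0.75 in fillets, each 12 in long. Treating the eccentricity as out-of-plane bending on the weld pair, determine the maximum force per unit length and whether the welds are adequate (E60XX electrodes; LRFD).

f_max ≈ 7.02 kip/in; adequate

E60XX → F_EXX = 60 ksi.
L_w = 2 × 12 = 24 in; section modulus (unit throat) S = 2 × L²/6 = 48 in².
Direct shear f_v = P/L_w = 34.7/24 = 1.446 kip/in.
Moment M = P × e = 34.7 × 9.5 = 329.65 kip·in; bending f_b = M/S = 6.868 kip/in.
f_max = √(f_v² + f_b²) = √(1.446² + 6.868²) = 7.018 kip/in.
φr_n = 0.75 × 0.6 × 60 × (0.707 × 0.75) = 14.32 kip/in → adequate.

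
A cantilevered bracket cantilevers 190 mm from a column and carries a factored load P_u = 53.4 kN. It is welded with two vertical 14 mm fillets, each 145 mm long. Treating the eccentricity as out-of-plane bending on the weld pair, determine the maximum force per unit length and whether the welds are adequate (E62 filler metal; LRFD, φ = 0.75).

f_max ≈ 1460 N/mm; adequate

E62XX → F_EXX = 620 MPa.
L_w = 2 × 145 = 290 mm; section modulus (unit throat) S = 2 × L²/6 = 7008 mm².
Direct shear f_v = P/L_w = 53.4×10³/290 = 184.1 N/mm.
Moment M = P × e = 53.4×10³ × 190 = 10146000 N·mm; bending f_b = M/S = 1448 N/mm.
f_max = √(f_v² + f_b²) = √(184.1² + 1448²) = 1459 N/mm.
φr_n = 0.75 × 0.6 × 620 × (0.707 × 14) = 2762 N/mm → adequate.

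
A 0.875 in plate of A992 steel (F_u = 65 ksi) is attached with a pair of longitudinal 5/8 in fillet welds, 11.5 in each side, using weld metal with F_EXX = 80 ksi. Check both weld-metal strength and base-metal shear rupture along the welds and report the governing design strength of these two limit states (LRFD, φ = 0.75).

φR_n ≈ 366 kip (weld metal governs)

t_e = 0.707 × 0.625 = 0.4419 in; L = 23 in.
Weld metal: φR_n = 0.75 × 0.6 × 80 × 0.4419 × 23 = 365.9 kip.
Base metal (shear rupture): φR_n = 0.75 × 0.6 × 65 × 0.875 × 23 = 588.7 kip.
Governing: weld metal.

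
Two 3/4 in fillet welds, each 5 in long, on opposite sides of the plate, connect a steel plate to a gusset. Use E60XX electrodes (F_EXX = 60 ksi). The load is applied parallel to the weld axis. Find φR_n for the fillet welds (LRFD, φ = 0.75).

Effective throat t_e = 0.707 × 0.75 = 0.5302 in.
Total length L = 10 in; A_we = 0.5302 × 10 = 5.303 in².
F_nw = 0.6 F_EXX = 0.6 × 60 = 36 ksi.
φR_n = 0.75 × 36 × 5.303 = 143.2 kip.

φR_n ≈ 143 kip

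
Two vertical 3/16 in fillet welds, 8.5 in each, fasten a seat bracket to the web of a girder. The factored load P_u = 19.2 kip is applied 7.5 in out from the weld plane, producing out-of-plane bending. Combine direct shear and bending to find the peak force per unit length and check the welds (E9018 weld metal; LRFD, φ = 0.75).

E90XX → F_EXX = 90 ksi.
L_w = 2 × 8.5 = 17 in; section modulus (unit throat) S = 2 × L²/6 = 24.08 in².
Direct shear f_v = P/L_w = 19.2/17 = 1.129 kip/in.
Moment M = P × e = 19.2 × 7.5 = 144 kip·in; bending f_b = M/S = 5.979 kip/in.
f_max = √(f_v² + f_b²) = √(1.129² + 5.979²) = 6.085 kip/in.
φr_n = 0.75 × 0.6 × 90 × (0.707 × 0.1875) = 5.369 kip/in → NOT adequate.

f_max ≈ 6.08 kip/in; NOT adequate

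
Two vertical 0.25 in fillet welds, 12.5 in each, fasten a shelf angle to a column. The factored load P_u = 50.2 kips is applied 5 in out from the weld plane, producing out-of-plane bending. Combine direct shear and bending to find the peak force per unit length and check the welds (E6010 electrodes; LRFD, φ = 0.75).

E60XX → F_EXX = 60 ksi.
L_w = 2 × 12.5 = 25 in; section modulus (unit throat) S = 2 × L²/6 = 52.08 in².
Direct shear f_v = P/L_w = 50.2/25 = 2.008 kip/in.
Moment M = P × e = 50.2 × 5 = 251 kip·in; bending f_b = M/S = 4.819 kip/in.
f_max = √(f_v² + f_b²) = √(2.008² + 4.819²) = 5.221 kip/in.
φr_n = 0.75 × 0.6 × 60 × (0.707 × 0.25) = 4.772 kip/in → NOT adequate.

f_max ≈ 5.22 kip/in; NOT adequate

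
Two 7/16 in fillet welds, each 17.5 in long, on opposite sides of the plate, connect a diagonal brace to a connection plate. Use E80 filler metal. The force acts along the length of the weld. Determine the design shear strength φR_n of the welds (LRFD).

E80XX → F_EXX = 80 ksi.
Effective throat t_e = 0.707 × 0.4375 = 0.3093 in.
Total length L = 35 in; A_we = 0.3093 × 35 = 10.83 in².
F_nw = 0.6 F_EXX = 0.6 × 80 = 48 ksi.
φR_n = 0.75 × 48 × 10.83 = 389.7 kip.

φR_n ≈ 390 kip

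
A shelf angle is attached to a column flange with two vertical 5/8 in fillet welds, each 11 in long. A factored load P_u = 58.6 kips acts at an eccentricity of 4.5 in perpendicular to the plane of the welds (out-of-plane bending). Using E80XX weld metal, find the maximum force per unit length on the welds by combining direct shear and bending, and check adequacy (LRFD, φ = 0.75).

f_max ≈ 7.06 kip/in; adequate

E80XX → F_EXX = 80 ksi.
L_w = 2 × 11 = 22 in; section modulus (unit throat) S = 2 × L²/6 = 40.33 in².
Direct shear f_v = P/L_w = 58.6/22 = 2.664 kip/in.
Moment M = P × e = 58.6 × 4.5 = 263.7 kip·in; bending f_b = M/S = 6.538 kip/in.
f_max = √(f_v² + f_b²) = √(2.664² + 6.538²) = 7.06 kip/in.
φr_n = 0.75 × 0.6 × 80 × (0.707 × 0.625) = 15.91 kip/in → adequate.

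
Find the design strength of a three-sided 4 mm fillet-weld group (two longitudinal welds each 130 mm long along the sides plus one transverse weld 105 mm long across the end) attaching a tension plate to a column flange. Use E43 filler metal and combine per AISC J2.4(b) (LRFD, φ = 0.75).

E43XX → F_EXX = 430 MPa.
t_e = 0.707 × 4 = 2.828 mm.
R_nwl = 0.6 × 430 × 2.828 × 260 × 10⁻³ = 189.7 kN (longitudinal, 2 welds).
R_nwt = 0.6 × 430 × 2.828 × 105 × 10⁻³ = 76.61 kN (transverse, base value).
(i) R_nwl + R_nwt = 266.3 kN; (ii) 0.85 R_nwl + 1.5 R_nwt = 276.2 kN.
R_n = max = 276.2 kN [governs: (ii)]; φR_n = 207.1 kN.

φR_n ≈ 207 kN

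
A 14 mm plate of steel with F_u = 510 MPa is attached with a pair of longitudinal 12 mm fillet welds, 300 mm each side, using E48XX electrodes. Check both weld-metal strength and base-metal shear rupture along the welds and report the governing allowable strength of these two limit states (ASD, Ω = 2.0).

R_n/Ω ≈ 733 kN (weld metal governs)

E48XX → F_EXX = 480 MPa.
t_e = 0.707 × 12 = 8.484 mm; L = 600 mm.
Weld metal: R_n/Ω = (1/2.0) × 0.6 × 480 × 8.484 × 600 × 10⁻³ = 733 kN.
Base metal (shear rupture): R_n/Ω = (1/2.0) × 0.6 × 510 × 14 × 600 × 10⁻³ = 1285 kN.
Governing: weld metal.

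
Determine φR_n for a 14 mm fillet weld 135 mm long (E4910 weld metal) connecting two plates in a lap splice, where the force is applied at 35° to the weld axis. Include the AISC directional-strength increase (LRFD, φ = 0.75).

E49XX → F_EXX = 490 MPa.
t_e = 0.707 × 14 = 9.898 mm; A_we = 9.898 × 135 = 1336 mm².
Directional factor: 1.0 + 0.5 sin^1.5(35°) = 1.217.
F_nw = 0.6 × 490 × 1.217 = 357.9 MPa.
φR_n = 0.75 × 357.9 × 1336 × 10⁻³ = 358.6 kN.

φR_n ≈ 359 kN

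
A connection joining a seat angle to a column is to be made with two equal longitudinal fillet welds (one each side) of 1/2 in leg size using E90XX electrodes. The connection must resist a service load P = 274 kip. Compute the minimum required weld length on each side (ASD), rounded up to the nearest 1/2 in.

E90XX → F_EXX = 90 ksi.
Throat t_e = 0.707 × 0.5 = 0.3535 in.
r_n/Ω = (0.6 × 90 × 0.3535) / 2.0 = 9.544 kip/in.
L_req = P / (r_n/Ω) = 274 / 9.544 = 28.71 in total.
Per side: 28.71 / 2 = 14.35 in.
Round up → use L = 14.5 in on each side.

L = 14.5 in on each side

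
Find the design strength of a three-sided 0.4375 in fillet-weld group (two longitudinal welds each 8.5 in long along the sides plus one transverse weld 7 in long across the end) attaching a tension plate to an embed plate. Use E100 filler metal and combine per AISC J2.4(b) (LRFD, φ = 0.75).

E100XX → F_EXX = 100 ksi.
t_e = 0.707 × 0.4375 = 0.3093 in.
R_nwl = 0.6 × 100 × 0.3093 × 17 = 315.5 kips (longitudinal, 2 welds).
R_nwt = 0.6 × 100 × 0.3093 × 7 = 129.9 kips (transverse, base value).
(i) R_nwl + R_nwt = 445.4 kips; (ii) 0.85 R_nwl + 1.5 R_nwt = 463 kips.
R_n = max = 463 kips [governs: (ii)]; φR_n = 347.3 kips.

φR_n ≈ 347 kips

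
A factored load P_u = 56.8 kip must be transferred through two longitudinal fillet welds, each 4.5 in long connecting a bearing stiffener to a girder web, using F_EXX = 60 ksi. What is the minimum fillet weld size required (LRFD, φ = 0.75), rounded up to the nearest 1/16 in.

w = 3/8 in

Total weld length L = 9 in.
Required throat t_e = P_u / (φ × 0.6 F_EXX × L) = 56.8 / (0.75 × 0.6 × 60 × 9) = 0.2337 in.
Required leg w = t_e / 0.707 = 0.3306 in → use 3/8 in.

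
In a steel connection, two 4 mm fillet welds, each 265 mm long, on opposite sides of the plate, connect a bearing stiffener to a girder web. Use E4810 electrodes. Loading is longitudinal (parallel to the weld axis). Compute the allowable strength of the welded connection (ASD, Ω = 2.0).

E48XX → F_EXX = 480 MPa.
Effective throat t_e = 0.707 × 4 = 2.828 mm.
Total length L = 530 mm; A_we = 2.828 × 530 = 1499 mm².
F_nw = 0.6 F_EXX = 0.6 × 480 = 288 MPa.
R_n = 288 × 1499 × 10⁻³ = 431.7 kN; R_n/Ω = 431.7/2.0 = 215.8 kN.

R_n/Ω ≈ 216 kN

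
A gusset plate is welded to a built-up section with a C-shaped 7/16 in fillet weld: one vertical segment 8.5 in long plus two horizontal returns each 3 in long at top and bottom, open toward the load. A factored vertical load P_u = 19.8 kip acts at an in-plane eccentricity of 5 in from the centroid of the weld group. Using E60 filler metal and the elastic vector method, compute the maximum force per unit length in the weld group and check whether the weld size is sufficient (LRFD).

f_max ≈ 3.67 kip/in; adequate

E60XX → F_EXX = 60 ksi.
Total weld length L_w = 14.5 in. Treat welds as unit-width lines.
Centroid: x̄ = 2×3×1.5 / 14.5 = 0.6207 in from the vertical weld.
Polar moment about centroid: J = I_x + I_y = [8.5³/12 + 2×3×4.25²] + [8.5×0.6207² + 2(3³/12 + 3×0.8793²)] = 172 in³.
Direct shear f_v = P/L_w = 19.8 / 14.5 = 1.366 kip/in (vertical).
Torsion M = P·e = 19.8 × 5 = 99 kip·in.
Critical point at (x, y) = (2.379, 4.25) from centroid. f_tx = M·y/J = 2.447 kip/in; f_ty = M·x/J = 1.37 kip/in.
Resultant f_max = √[f_tx² + (f_v + f_ty)²] = √[2.447² + (1.366 + 1.37)²] = 3.67 kip/in.
Capacity per unit length: φr_n = 0.75 × 0.6 × 60 × (0.707 × 0.4375) = 8.351 kip/in.
3.67 ≤ 8.351 → adequate.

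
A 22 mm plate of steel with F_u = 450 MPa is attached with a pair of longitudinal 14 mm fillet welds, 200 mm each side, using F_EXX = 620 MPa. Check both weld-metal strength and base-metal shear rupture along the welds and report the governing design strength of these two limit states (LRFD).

φR_n ≈ 1100 kN (weld metal governs)

t_e = 0.707 × 14 = 9.898 mm; L = 400 mm.
Weld metal: φR_n = 0.75 × 0.6 × 620 × 9.898 × 400 × 10⁻³ = 1105 kN.
Base metal (shear rupture): φR_n = 0.75 × 0.6 × 450 × 22 × 400 × 10⁻³ = 1782 kN.
Governing: weld metal.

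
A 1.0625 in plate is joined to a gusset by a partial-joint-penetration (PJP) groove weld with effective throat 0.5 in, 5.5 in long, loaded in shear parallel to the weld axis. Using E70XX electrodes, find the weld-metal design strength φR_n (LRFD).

E70XX → F_EXX = 70 ksi.
Effective throat (given) t_e = 0.5 in.
A_we = 0.5 × 5.5 = 2.75 in².
F_nw = 0.6 F_EXX = 42 ksi.
φR_n = 0.75 × 42 × 2.75 = 86.62 kips.

φR_n ≈ 86.6 kips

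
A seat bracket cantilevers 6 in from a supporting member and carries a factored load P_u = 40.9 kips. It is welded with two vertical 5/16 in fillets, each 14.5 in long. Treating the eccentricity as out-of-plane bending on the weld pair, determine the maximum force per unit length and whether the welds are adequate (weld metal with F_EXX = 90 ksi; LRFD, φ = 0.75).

L_w = 2 × 14.5 = 29 in; section modulus (unit throat) S = 2 × L²/6 = 70.08 in².
Direct shear f_v = P/L_w = 40.9/29 = 1.41 kip/in.
Moment M = P × e = 40.9 × 6 = 245.4 kip·in; bending f_b = M/S = 3.502 kip/in.
f_max = √(f_v² + f_b²) = √(1.41² + 3.502²) = 3.775 kip/in.
φr_n = 0.75 × 0.6 × 90 × (0.707 × 0.3125) = 8.948 kip/in → adequate.

f_max ≈ 3.77 kip/in; adequate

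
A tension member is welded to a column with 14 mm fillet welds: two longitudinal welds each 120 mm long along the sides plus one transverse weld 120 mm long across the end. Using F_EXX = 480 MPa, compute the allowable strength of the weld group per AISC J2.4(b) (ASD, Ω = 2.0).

t_e = 0.707 × 14 = 9.898 mm.
R_nwl = 0.6 × 480 × 9.898 × 240 × 10⁻³ = 684.1 kN (longitudinal, 2 welds).
R_nwt = 0.6 × 480 × 9.898 × 120 × 10⁻³ = 342.1 kN (transverse, base value).
(i) R_nwl + R_nwt = 1026 kN; (ii) 0.85 R_nwl + 1.5 R_nwt = 1095 kN.
R_n = max = 1095 kN [governs: (ii)]; R_n/Ω = 547.3 kN.

R_n/Ω ≈ 547 kN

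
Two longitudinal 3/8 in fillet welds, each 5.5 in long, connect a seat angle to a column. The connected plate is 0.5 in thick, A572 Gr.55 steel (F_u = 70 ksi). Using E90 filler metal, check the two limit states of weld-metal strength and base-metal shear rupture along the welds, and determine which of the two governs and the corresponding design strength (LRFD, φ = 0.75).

E90XX → F_EXX = 90 ksi.
t_e = 0.707 × 0.375 = 0.2651 in; L = 11 in.
Weld metal: φR_n = 0.75 × 0.6 × 90 × 0.2651 × 11 = 118.1 kip.
Base metal (shear rupture): φR_n = 0.75 × 0.6 × 70 × 0.5 × 11 = 173.2 kip.
Governing: weld metal.

φR_n ≈ 118 kip (weld metal governs)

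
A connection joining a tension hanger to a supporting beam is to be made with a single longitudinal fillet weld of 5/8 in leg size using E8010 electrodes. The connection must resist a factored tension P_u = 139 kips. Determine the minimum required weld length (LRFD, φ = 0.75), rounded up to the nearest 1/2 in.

E80XX → F_EXX = 80 ksi.
Throat t_e = 0.707 × 0.625 = 0.4419 in.
φr_n = 0.75 × 0.6 × 80 × 0.4419 = 15.91 kips/in.
L_req = P_u / φr_n = 139 / 15.91 = 8.738 in total.
Round up → use L = 9 in.

L = 9 in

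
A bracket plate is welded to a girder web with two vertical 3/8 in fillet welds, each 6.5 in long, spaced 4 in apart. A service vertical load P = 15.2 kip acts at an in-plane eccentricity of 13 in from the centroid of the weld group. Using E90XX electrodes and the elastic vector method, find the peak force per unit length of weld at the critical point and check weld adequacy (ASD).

E90XX → F_EXX = 90 ksi.
Total weld length L_w = 13 in. Treat welds as unit-width lines.
Polar moment about centroid: J = 2[d³/12 + d(b/2)²] = 2[6.5³/12 + 6.5×2²] = 97.77 in³.
Direct shear f_v = P/L_w = 15.2 / 13 = 1.169 kip/in (vertical).
Torsion M = P·e = 15.2 × 13 = 197.6 kip·in.
Critical point at (x, y) = (2, 3.25) from centroid. f_tx = M·y/J = 6.568 kip/in; f_ty = M·x/J = 4.042 kip/in.
Resultant f_max = √[f_tx² + (f_v + f_ty)²] = √[6.568² + (1.169 + 4.042)²] = 8.385 kip/in.
Capacity per unit length: r_n/Ω = (1/2.0) × 0.6 × 90 × (0.707 × 0.375) = 7.158 kip/in.
8.385 > 7.158 → NOT adequate.

f_max ≈ 8.38 kip/in; NOT adequate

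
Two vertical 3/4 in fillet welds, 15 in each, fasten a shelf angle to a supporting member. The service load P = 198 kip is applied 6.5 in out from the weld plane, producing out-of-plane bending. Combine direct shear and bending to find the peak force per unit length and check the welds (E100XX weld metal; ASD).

f_max ≈ 18.4 kip/in; NOT adequate

E100XX → F_EXX = 100 ksi.
L_w = 2 × 15 = 30 in; section modulus (unit throat) S = 2 × L²/6 = 75 in².
Direct shear f_v = P/L_w = 198/30 = 6.6 kip/in.
Moment M = P × e = 198 × 6.5 = 1287 kip·in; bending f_b = M/S = 17.16 kip/in.
f_max = √(f_v² + f_b²) = √(6.6² + 17.16²) = 18.39 kip/in.
r_n/Ω = (1/2.0) × 0.6 × 100 × (0.707 × 0.75) = 15.91 kip/in → NOT adequate.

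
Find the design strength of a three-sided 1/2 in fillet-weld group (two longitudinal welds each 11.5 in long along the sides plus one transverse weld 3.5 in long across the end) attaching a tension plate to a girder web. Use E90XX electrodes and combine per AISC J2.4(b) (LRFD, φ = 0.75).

φR_n ≈ 379 kips

E90XX → F_EXX = 90 ksi.
t_e = 0.707 × 0.5 = 0.3535 in.
R_nwl = 0.6 × 90 × 0.3535 × 23 = 439 kips (longitudinal, 2 welds).
R_nwt = 0.6 × 90 × 0.3535 × 3.5 = 66.81 kips (transverse, base value).
(i) R_nwl + R_nwt = 505.9 kips; (ii) 0.85 R_nwl + 1.5 R_nwt = 473.4 kips.
R_n = max = 505.9 kips [governs: (i)]; φR_n = 379.4 kips.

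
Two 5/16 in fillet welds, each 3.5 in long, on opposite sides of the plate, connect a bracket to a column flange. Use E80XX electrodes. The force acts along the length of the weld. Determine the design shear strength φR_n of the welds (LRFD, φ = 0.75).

E80XX → F_EXX = 80 ksi.
Effective throat t_e = 0.707 × 0.3125 = 0.2209 in.
Total length L = 7 in; A_we = 0.2209 × 7 = 1.547 in².
F_nw = 0.6 F_EXX = 0.6 × 80 = 48 ksi.
φR_n = 0.75 × 48 × 1.547 = 55.68 kips.

φR_n ≈ 55.7 kips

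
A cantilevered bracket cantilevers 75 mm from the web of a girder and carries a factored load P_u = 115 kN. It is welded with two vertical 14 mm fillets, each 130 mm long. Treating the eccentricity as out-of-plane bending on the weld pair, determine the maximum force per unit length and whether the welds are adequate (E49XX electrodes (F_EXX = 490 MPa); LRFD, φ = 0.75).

L_w = 2 × 130 = 260 mm; section modulus (unit throat) S = 2 × L²/6 = 5633 mm².
Direct shear f_v = P/L_w = 115×10³/260 = 442.3 N/mm.
Moment M = P × e = 115×10³ × 75 = 8625000 N·mm; bending f_b = M/S = 1531 N/mm.
f_max = √(f_v² + f_b²) = √(442.3² + 1531²) = 1594 N/mm.
φr_n = 0.75 × 0.6 × 490 × (0.707 × 14) = 2183 N/mm → adequate.

f_max ≈ 1590 N/mm; adequate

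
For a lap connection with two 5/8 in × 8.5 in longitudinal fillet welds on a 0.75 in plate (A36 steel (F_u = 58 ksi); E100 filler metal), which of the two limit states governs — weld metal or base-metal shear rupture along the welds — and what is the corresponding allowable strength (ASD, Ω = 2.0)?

R_n/Ω ≈ 222 kip (base-metal shear rupture governs)

E100XX → F_EXX = 100 ksi.
t_e = 0.707 × 0.625 = 0.4419 in; L = 17 in.
Weld metal: R_n/Ω = (1/2.0) × 0.6 × 100 × 0.4419 × 17 = 225.4 kip.
Base metal (shear rupture): R_n/Ω = (1/2.0) × 0.6 × 58 × 0.75 × 17 = 221.8 kip.
Governing: base-metal shear rupture.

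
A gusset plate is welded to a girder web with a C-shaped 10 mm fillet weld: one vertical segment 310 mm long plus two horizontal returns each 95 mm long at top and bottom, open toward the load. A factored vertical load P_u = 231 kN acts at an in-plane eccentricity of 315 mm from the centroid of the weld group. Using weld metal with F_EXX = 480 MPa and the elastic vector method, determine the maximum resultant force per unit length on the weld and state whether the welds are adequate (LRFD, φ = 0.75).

f_max ≈ 1940 N/mm; NOT adequate

Total weld length L_w = 500 mm. Treat welds as unit-width lines.
Centroid: x̄ = 2×95×47.5 / 500 = 18.05 mm from the vertical weld.
Polar moment about centroid: J = I_x + I_y = [310³/12 + 2×95×155²] + [310×18.05² + 2(95³/12 + 95×29.45²)] = 7456000 mm³.
Direct shear f_v = P/L_w = 231×10³ / 500 = 462 N/mm (vertical).
Torsion M = P·e = 231×10³ × 315 = 72765000 N·mm.
Critical point at (x, y) = (76.95, 155) from centroid. f_tx = M·y/J = 1513 N/mm; f_ty = M·x/J = 751 N/mm.
Resultant f_max = √[f_tx² + (f_v + f_ty)²] = √[1513² + (462 + 751)²] = 1939 N/mm.
Capacity per unit length: φr_n = 0.75 × 0.6 × 480 × (0.707 × 10) = 1527 N/mm.
1939 > 1527 → NOT adequate.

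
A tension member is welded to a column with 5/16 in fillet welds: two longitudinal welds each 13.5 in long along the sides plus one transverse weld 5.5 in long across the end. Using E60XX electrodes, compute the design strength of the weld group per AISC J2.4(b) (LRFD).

φR_n ≈ 194 kip

E60XX → F_EXX = 60 ksi.
t_e = 0.707 × 0.3125 = 0.2209 in.
R_nwl = 0.6 × 60 × 0.2209 × 27 = 214.8 kip (longitudinal, 2 welds).
R_nwt = 0.6 × 60 × 0.2209 × 5.5 = 43.75 kip (transverse, base value).
(i) R_nwl + R_nwt = 258.5 kip; (ii) 0.85 R_nwl + 1.5 R_nwt = 248.2 kip.
R_n = max = 258.5 kip [governs: (i)]; φR_n = 193.9 kip.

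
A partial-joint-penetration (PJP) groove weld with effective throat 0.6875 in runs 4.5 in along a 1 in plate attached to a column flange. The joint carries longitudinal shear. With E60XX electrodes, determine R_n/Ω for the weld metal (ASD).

R_n/Ω ≈ 55.7 kips

E60XX → F_EXX = 60 ksi.
Effective throat (given) t_e = 0.6875 in.
A_we = 0.6875 × 4.5 = 3.094 in².
F_nw = 0.6 F_EXX = 36 ksi.
R_n/Ω = (36 × 3.094) / 2.0 = 55.69 kips.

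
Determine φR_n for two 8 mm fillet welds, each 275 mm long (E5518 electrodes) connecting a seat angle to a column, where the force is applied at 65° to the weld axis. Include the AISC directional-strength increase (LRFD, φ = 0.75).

φR_n ≈ 1100 kN

E55XX → F_EXX = 550 MPa.
t_e = 0.707 × 8 = 5.656 mm; A_we = 5.656 × 550 = 3111 mm².
Directional factor: 1.0 + 0.5 sin^1.5(65°) = 1.431.
F_nw = 0.6 × 550 × 1.431 = 472.4 MPa.
φR_n = 0.75 × 472.4 × 3111 × 10⁻³ = 1102 kN.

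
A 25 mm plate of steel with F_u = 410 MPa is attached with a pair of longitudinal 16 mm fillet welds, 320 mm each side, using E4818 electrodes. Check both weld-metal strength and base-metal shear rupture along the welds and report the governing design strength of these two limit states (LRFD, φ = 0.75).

E48XX → F_EXX = 480 MPa.
t_e = 0.707 × 16 = 11.31 mm; L = 640 mm.
Weld metal: φR_n = 0.75 × 0.6 × 480 × 11.31 × 640 × 10⁻³ = 1564 kN.
Base metal (shear rupture): φR_n = 0.75 × 0.6 × 410 × 25 × 640 × 10⁻³ = 2952 kN.
Governing: weld metal.

φR_n ≈ 1560 kN (weld metal governs)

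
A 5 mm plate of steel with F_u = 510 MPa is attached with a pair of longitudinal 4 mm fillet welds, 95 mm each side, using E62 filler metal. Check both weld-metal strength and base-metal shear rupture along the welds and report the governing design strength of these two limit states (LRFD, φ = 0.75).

φR_n ≈ 150 kN (weld metal governs)

E62XX → F_EXX = 620 MPa.
t_e = 0.707 × 4 = 2.828 mm; L = 190 mm.
Weld metal: φR_n = 0.75 × 0.6 × 620 × 2.828 × 190 × 10⁻³ = 149.9 kN.
Base metal (shear rupture): φR_n = 0.75 × 0.6 × 510 × 5 × 190 × 10⁻³ = 218 kN.
Governing: weld metal.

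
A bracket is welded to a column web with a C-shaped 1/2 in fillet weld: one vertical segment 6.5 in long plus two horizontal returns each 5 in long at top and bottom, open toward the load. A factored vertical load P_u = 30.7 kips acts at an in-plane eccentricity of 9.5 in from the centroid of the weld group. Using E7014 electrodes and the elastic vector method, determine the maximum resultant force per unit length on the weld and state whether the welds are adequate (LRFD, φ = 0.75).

f_max ≈ 9.44 kip/in; adequate

E70XX → F_EXX = 70 ksi.
Total weld length L_w = 16.5 in. Treat welds as unit-width lines.
Centroid: x̄ = 2×5×2.5 / 16.5 = 1.515 in from the vertical weld.
Polar moment about centroid: J = I_x + I_y = [6.5³/12 + 2×5×3.25²] + [6.5×1.515² + 2(5³/12 + 5×0.9848²)] = 174 in³.
Direct shear f_v = P/L_w = 30.7 / 16.5 = 1.861 kip/in (vertical).
Torsion M = P·e = 30.7 × 9.5 = 291.65 kip·in.
Critical point at (x, y) = (3.485, 3.25) from centroid. f_tx = M·y/J = 5.449 kip/in; f_ty = M·x/J = 5.842 kip/in.
Resultant f_max = √[f_tx² + (f_v + f_ty)²] = √[5.449² + (1.861 + 5.842)²] = 9.435 kip/in.
Capacity per unit length: φr_n = 0.75 × 0.6 × 70 × (0.707 × 0.5) = 11.14 kip/in.
9.435 ≤ 11.14 → adequate.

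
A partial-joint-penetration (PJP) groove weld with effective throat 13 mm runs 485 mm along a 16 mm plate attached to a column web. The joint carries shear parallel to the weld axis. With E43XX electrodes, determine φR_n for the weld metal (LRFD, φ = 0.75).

E43XX → F_EXX = 430 MPa.
Effective throat (given) t_e = 13 mm.
A_we = 13 × 485 = 6305 mm².
F_nw = 0.6 F_EXX = 258 MPa.
φR_n = 0.75 × 258 × 6305 × 10⁻³ = 1220 kN.

φR_n ≈ 1220 kN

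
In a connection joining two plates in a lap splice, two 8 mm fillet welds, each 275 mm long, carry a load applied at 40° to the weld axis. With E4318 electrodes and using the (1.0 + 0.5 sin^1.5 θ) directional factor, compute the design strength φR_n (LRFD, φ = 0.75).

E43XX → F_EXX = 430 MPa.
t_e = 0.707 × 8 = 5.656 mm; A_we = 5.656 × 550 = 3111 mm².
Directional factor: 1.0 + 0.5 sin^1.5(40°) = 1.258.
F_nw = 0.6 × 430 × 1.258 = 324.5 MPa.
φR_n = 0.75 × 324.5 × 3111 × 10⁻³ = 757 kN.

φR_n ≈ 757 kN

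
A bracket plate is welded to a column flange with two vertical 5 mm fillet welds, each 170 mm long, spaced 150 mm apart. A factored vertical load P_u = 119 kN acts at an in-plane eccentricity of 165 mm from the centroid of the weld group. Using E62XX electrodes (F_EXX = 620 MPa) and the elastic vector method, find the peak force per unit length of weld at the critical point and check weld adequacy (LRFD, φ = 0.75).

Total weld length L_w = 340 mm. Treat welds as unit-width lines.
Polar moment about centroid: J = 2[d³/12 + d(b/2)²] = 2[170³/12 + 170×75²] = 2731000 mm³.
Direct shear f_v = P/L_w = 119×10³ / 340 = 350 N/mm (vertical).
Torsion M = P·e = 119×10³ × 165 = 19635000 N·mm.
Critical point at (x, y) = (75, 85) from centroid. f_tx = M·y/J = 611 N/mm; f_ty = M·x/J = 539.2 N/mm.
Resultant f_max = √[f_tx² + (f_v + f_ty)²] = √[611² + (350 + 539.2)²] = 1079 N/mm.
Capacity per unit length: φr_n = 0.75 × 0.6 × 620 × (0.707 × 5) = 986.3 N/mm.
1079 > 986.3 → NOT adequate.

f_max ≈ 1080 N/mm; NOT adequate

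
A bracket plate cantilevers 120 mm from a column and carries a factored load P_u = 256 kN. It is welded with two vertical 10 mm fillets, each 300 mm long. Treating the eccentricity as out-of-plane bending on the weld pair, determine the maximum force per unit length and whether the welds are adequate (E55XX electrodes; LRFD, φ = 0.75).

f_max ≈ 1110 N/mm; adequate

E55XX → F_EXX = 550 MPa.
L_w = 2 × 300 = 600 mm; section modulus (unit throat) S = 2 × L²/6 = 30000 mm².
Direct shear f_v = P/L_w = 256×10³/600 = 426.7 N/mm.
Moment M = P × e = 256×10³ × 120 = 30720000 N·mm; bending f_b = M/S = 1024 N/mm.
f_max = √(f_v² + f_b²) = √(426.7² + 1024²) = 1109 N/mm.
φr_n = 0.75 × 0.6 × 550 × (0.707 × 10) = 1750 N/mm → adequate.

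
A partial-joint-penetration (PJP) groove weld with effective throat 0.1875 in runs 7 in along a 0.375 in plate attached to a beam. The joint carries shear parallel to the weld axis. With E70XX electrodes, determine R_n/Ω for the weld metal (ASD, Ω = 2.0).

E70XX → F_EXX = 70 ksi.
Effective throat (given) t_e = 0.1875 in.
A_we = 0.1875 × 7 = 1.312 in².
F_nw = 0.6 F_EXX = 42 ksi.
R_n/Ω = (42 × 1.312) / 2.0 = 27.56 kip.

R_n/Ω ≈ 27.6 kip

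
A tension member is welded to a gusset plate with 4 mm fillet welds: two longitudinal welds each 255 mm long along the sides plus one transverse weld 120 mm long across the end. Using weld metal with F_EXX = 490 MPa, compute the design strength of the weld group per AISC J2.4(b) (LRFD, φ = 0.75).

t_e = 0.707 × 4 = 2.828 mm.
R_nwl = 0.6 × 490 × 2.828 × 510 × 10⁻³ = 424 kN (longitudinal, 2 welds).
R_nwt = 0.6 × 490 × 2.828 × 120 × 10⁻³ = 99.77 kN (transverse, base value).
(i) R_nwl + R_nwt = 523.8 kN; (ii) 0.85 R_nwl + 1.5 R_nwt = 510.1 kN.
R_n = max = 523.8 kN [governs: (i)]; φR_n = 392.9 kN.

φR_n ≈ 393 kN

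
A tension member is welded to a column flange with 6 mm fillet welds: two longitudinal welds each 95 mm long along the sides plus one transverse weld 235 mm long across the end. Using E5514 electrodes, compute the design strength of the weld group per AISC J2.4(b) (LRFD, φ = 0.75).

φR_n ≈ 540 kN

E55XX → F_EXX = 550 MPa.
t_e = 0.707 × 6 = 4.242 mm.
R_nwl = 0.6 × 550 × 4.242 × 190 × 10⁻³ = 266 kN (longitudinal, 2 welds).
R_nwt = 0.6 × 550 × 4.242 × 235 × 10⁻³ = 329 kN (transverse, base value).
(i) R_nwl + R_nwt = 594.9 kN; (ii) 0.85 R_nwl + 1.5 R_nwt = 719.5 kN.
R_n = max = 719.5 kN [governs: (ii)]; φR_n = 539.6 kN.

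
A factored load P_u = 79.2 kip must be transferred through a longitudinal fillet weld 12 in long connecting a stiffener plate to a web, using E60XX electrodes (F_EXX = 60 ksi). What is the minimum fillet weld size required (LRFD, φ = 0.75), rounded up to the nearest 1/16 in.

w = 3/8 in

Total weld length L = 12 in.
Required throat t_e = P_u / (φ × 0.6 F_EXX × L) = 79.2 / (0.75 × 0.6 × 60 × 12) = 0.2444 in.
Required leg w = t_e / 0.707 = 0.3457 in → use 3/8 in.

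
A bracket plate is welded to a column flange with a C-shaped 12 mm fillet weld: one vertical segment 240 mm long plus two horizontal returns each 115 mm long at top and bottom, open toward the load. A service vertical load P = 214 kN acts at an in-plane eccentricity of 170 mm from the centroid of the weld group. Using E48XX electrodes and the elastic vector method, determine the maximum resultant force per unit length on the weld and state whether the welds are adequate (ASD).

E48XX → F_EXX = 480 MPa.
Total weld length L_w = 470 mm. Treat welds as unit-width lines.
Centroid: x̄ = 2×115×57.5 / 470 = 28.14 mm from the vertical weld.
Polar moment about centroid: J = I_x + I_y = [240³/12 + 2×115×120²] + [240×28.14² + 2(115³/12 + 115×29.36²)] = 5106000 mm³.
Direct shear f_v = P/L_w = 214×10³ / 470 = 455.3 N/mm (vertical).
Torsion M = P·e = 214×10³ × 170 = 36380000 N·mm.
Critical point at (x, y) = (86.86, 120) from centroid. f_tx = M·y/J = 855 N/mm; f_ty = M·x/J = 618.9 N/mm.
Resultant f_max = √[f_tx² + (f_v + f_ty)²] = √[855² + (455.3 + 618.9)²] = 1373 N/mm.
Capacity per unit length: r_n/Ω = (1/2.0) × 0.6 × 480 × (0.707 × 12) = 1222 N/mm.
1373 > 1222 → NOT adequate.

f_max ≈ 1370 N/mm; NOT adequate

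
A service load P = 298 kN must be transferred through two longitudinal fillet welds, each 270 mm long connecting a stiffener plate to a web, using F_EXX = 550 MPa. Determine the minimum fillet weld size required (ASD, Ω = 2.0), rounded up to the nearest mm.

w = 5 mm

Total weld length L = 540 mm.
Required throat t_e = P × Ω / (0.6 F_EXX × L) = 298 × 2.0 / (0.6 × 550 × 540 × 10⁻³) = 3.345 mm.
Required leg w = t_e / 0.707 = 4.731 mm → use 5 mm.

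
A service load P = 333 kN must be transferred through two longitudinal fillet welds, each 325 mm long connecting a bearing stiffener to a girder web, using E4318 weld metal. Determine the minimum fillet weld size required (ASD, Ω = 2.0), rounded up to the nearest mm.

w = 6 mm

E43XX → F_EXX = 430 MPa.
Total weld length L = 650 mm.
Required throat t_e = P × Ω / (0.6 F_EXX × L) = 333 × 2.0 / (0.6 × 430 × 650 × 10⁻³) = 3.971 mm.
Required leg w = t_e / 0.707 = 5.617 mm → use 6 mm.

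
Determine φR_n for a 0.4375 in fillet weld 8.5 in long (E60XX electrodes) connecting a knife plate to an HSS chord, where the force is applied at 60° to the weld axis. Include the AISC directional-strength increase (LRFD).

φR_n ≈ 99.6 kips

E60XX → F_EXX = 60 ksi.
t_e = 0.707 × 0.4375 = 0.3093 in; A_we = 0.3093 × 8.5 = 2.629 in².
Directional factor: 1.0 + 0.5 sin^1.5(60°) = 1.403.
F_nw = 0.6 × 60 × 1.403 = 50.51 ksi.
φR_n = 0.75 × 50.51 × 2.629 = 99.59 kips.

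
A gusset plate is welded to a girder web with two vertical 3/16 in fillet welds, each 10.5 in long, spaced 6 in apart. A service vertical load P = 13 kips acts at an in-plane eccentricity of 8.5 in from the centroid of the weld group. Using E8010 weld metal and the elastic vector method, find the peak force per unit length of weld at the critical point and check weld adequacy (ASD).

E80XX → F_EXX = 80 ksi.
Total weld length L_w = 21 in. Treat welds as unit-width lines.
Polar moment about centroid: J = 2[d³/12 + d(b/2)²] = 2[10.5³/12 + 10.5×3²] = 381.9 in³.
Direct shear f_v = P/L_w = 13 / 21 = 0.619 kip/in (vertical).
Torsion M = P·e = 13 × 8.5 = 110.5 kip·in.
Critical point at (x, y) = (3, 5.25) from centroid. f_tx = M·y/J = 1.519 kip/in; f_ty = M·x/J = 0.8679 kip/in.
Resultant f_max = √[f_tx² + (f_v + f_ty)²] = √[1.519² + (0.619 + 0.8679)²] = 2.126 kip/in.
Capacity per unit length: r_n/Ω = (1/2.0) × 0.6 × 80 × (0.707 × 0.1875) = 3.181 kip/in.
2.126 ≤ 3.181 → adequate.

f_max ≈ 2.13 kip/in; adequate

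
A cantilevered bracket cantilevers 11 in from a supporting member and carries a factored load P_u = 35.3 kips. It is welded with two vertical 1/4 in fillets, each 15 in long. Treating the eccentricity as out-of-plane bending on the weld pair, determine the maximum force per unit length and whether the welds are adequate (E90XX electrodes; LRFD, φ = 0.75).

E90XX → F_EXX = 90 ksi.
L_w = 2 × 15 = 30 in; section modulus (unit throat) S = 2 × L²/6 = 75 in².
Direct shear f_v = P/L_w = 35.3/30 = 1.177 kip/in.
Moment M = P × e = 35.3 × 11 = 388.3 kip·in; bending f_b = M/S = 5.177 kip/in.
f_max = √(f_v² + f_b²) = √(1.177² + 5.177²) = 5.309 kip/in.
φr_n = 0.75 × 0.6 × 90 × (0.707 × 0.25) = 7.158 kip/in → adequate.

f_max ≈ 5.31 kip/in; adequate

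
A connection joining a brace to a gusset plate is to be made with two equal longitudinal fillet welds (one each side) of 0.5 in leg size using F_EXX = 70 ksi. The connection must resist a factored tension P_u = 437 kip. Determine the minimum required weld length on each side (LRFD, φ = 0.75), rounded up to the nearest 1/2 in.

Throat t_e = 0.707 × 0.5 = 0.3535 in.
φr_n = 0.75 × 0.6 × 70 × 0.3535 = 11.14 kip/in.
L_req = P_u / φr_n = 437 / 11.14 = 39.24 in total.
Per side: 39.24 / 2 = 19.62 in.
Round up → use L = 20 in on each side.

L = 20 in on each side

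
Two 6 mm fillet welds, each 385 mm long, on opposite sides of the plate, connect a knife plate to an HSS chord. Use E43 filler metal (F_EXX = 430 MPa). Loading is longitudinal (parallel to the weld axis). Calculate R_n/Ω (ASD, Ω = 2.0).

R_n/Ω ≈ 421 kN

Effective throat t_e = 0.707 × 6 = 4.242 mm.
Total length L = 770 mm; A_we = 4.242 × 770 = 3266 mm².
F_nw = 0.6 F_EXX = 0.6 × 430 = 258 MPa.
R_n = 258 × 3266 × 10⁻³ = 842.7 kN; R_n/Ω = 842.7/2.0 = 421.4 kN.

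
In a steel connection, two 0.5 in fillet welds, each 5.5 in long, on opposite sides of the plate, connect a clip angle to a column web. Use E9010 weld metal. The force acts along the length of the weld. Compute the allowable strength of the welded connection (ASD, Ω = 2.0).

R_n/Ω ≈ 105 kips

E90XX → F_EXX = 90 ksi.
Effective throat t_e = 0.707 × 0.5 = 0.3535 in.
Total length L = 11 in; A_we = 0.3535 × 11 = 3.888 in².
F_nw = 0.6 F_EXX = 0.6 × 90 = 54 ksi.
R_n = 54 × 3.888 = 210 kips; R_n/Ω = 210/2.0 = 105 kips.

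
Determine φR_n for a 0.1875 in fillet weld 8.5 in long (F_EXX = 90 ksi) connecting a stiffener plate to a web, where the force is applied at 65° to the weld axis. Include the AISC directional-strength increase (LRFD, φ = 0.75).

t_e = 0.707 × 0.1875 = 0.1326 in; A_we = 0.1326 × 8.5 = 1.127 in².
Directional factor: 1.0 + 0.5 sin^1.5(65°) = 1.431.
F_nw = 0.6 × 90 × 1.431 = 77.3 ksi.
φR_n = 0.75 × 77.3 × 1.127 = 65.32 kip.

φR_n ≈ 65.3 kip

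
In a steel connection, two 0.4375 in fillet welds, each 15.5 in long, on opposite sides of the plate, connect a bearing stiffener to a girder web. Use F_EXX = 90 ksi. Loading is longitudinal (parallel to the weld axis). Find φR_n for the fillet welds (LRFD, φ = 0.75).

Effective throat t_e = 0.707 × 0.4375 = 0.3093 in.
Total length L = 31 in; A_we = 0.3093 × 31 = 9.589 in².
F_nw = 0.6 F_EXX = 0.6 × 90 = 54 ksi.
φR_n = 0.75 × 54 × 9.589 = 388.3 kips.

φR_n ≈ 388 kips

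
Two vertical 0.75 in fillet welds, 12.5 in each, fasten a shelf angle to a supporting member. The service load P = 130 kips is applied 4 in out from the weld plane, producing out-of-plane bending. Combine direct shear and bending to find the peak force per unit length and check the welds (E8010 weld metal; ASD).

f_max ≈ 11.3 kip/in; adequate

E80XX → F_EXX = 80 ksi.
L_w = 2 × 12.5 = 25 in; section modulus (unit throat) S = 2 × L²/6 = 52.08 in².
Direct shear f_v = P/L_w = 130/25 = 5.2 kip/in.
Moment M = P × e = 130 × 4 = 520 kip·in; bending f_b = M/S = 9.984 kip/in.
f_max = √(f_v² + f_b²) = √(5.2² + 9.984²) = 11.26 kip/in.
r_n/Ω = (1/2.0) × 0.6 × 80 × (0.707 × 0.75) = 12.73 kip/in → adequate.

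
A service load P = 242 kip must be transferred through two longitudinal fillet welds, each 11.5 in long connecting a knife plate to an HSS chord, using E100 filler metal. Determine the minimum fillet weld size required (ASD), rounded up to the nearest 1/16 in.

E100XX → F_EXX = 100 ksi.
Total weld length L = 23 in.
Required throat t_e = P × Ω / (0.6 F_EXX × L) = 242 × 2.0 / (0.6 × 100 × 23) = 0.3507 in.
Required leg w = t_e / 0.707 = 0.4961 in → use 1/2 in.

w = 1/2 in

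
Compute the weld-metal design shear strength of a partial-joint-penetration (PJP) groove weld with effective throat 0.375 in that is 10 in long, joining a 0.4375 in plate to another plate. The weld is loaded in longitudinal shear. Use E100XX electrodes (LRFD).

E100XX → F_EXX = 100 ksi.
Effective throat (given) t_e = 0.375 in.
A_we = 0.375 × 10 = 3.75 in².
F_nw = 0.6 F_EXX = 60 ksi.
φR_n = 0.75 × 60 × 3.75 = 168.8 kips.

φR_n ≈ 169 kips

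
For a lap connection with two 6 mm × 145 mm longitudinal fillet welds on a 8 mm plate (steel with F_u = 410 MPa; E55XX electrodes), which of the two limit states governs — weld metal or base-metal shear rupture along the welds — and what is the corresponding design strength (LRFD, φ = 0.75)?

E55XX → F_EXX = 550 MPa.
t_e = 0.707 × 6 = 4.242 mm; L = 290 mm.
Weld metal: φR_n = 0.75 × 0.6 × 550 × 4.242 × 290 × 10⁻³ = 304.5 kN.
Base metal (shear rupture): φR_n = 0.75 × 0.6 × 410 × 8 × 290 × 10⁻³ = 428 kN.
Governing: weld metal.

φR_n ≈ 304 kN (weld metal governs)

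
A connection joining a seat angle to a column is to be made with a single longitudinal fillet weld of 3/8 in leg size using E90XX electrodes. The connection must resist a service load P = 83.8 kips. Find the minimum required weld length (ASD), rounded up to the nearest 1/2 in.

L = 12 in

E90XX → F_EXX = 90 ksi.
Throat t_e = 0.707 × 0.375 = 0.2651 in.
r_n/Ω = (0.6 × 90 × 0.2651) / 2.0 = 7.158 kip/in.
L_req = P / (r_n/Ω) = 83.8 / 7.158 = 11.71 in total.
Round up → use L = 12 in.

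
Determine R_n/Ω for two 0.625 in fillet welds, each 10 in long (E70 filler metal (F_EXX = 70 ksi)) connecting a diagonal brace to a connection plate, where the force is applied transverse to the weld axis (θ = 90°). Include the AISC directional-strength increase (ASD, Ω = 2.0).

t_e = 0.707 × 0.625 = 0.4419 in; A_we = 0.4419 × 20 = 8.837 in².
Directional factor: 1.0 + 0.5 sin^1.5(90°) = 1.5.
F_nw = 0.6 × 70 × 1.5 = 63 ksi.
R_n/Ω = (63 × 8.837) / 2.0 = 278.4 kip.

R_n/Ω ≈ 278 kip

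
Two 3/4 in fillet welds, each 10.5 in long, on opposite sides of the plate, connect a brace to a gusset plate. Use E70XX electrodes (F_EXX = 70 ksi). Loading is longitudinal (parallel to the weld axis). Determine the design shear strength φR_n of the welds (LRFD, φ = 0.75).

φR_n ≈ 351 kips

Effective throat t_e = 0.707 × 0.75 = 0.5302 in.
Total length L = 21 in; A_we = 0.5302 × 21 = 11.14 in².
F_nw = 0.6 F_EXX = 0.6 × 70 = 42 ksi.
φR_n = 0.75 × 42 × 11.14 = 350.8 kips.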